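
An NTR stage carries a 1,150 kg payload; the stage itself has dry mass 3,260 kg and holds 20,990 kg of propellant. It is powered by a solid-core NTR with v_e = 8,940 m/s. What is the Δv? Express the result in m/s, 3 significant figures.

Δv ≈ 15700 m/s

m₀ = payload + dry + propellant = 1,150 + 3,260 + 20,990 = 25,400 kg.
m_f = payload + dry = 1,150 + 3,260 = 4,410 kg.
Δv = v_e · ln(m₀/m_f) = 8940.0 × ln(5.76) = 8940.0 × 1.7509 ≈ 15652.8 m/s.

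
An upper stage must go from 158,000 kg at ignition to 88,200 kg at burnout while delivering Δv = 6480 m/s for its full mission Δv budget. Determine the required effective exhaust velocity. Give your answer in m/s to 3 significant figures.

ln(m₀/m_f) = ln(158000/88200) = ln(1.791) = 0.5830.
v_e = Δv / ln(m₀/m_f) = 6480 / 0.5830 = 11115.2 m/s.

v_e ≈ 11100 m/s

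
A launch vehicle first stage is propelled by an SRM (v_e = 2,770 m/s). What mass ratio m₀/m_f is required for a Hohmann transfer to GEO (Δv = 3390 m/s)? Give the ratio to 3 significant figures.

mass ratio ≈ 3.40

From the ideal rocket equation, m₀/m_f = exp(Δv / v_e) = exp(3390 / 2770.0) = exp(1.2238) = 3.4002.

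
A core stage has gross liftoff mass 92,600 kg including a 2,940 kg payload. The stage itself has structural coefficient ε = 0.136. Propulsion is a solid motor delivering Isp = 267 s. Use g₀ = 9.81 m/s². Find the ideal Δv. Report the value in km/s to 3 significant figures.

Δv ≈ 4.74 km/s

Stage wet mass = m₀ − payload = 92,600 − 2,940 = 89,660 kg.
Stage dry mass = ε × stage wet mass = 0.136 × 89,660 = 12,193.8 kg.
Burnout mass m_f = stage dry + payload = 12,193.8 + 2,940 = 15,133.8 kg.
v_e = Isp · g₀ = 267 × 9.81 = 2619.3 m/s.
Rocket equation: Δv = v_e · ln(92,600/15,133.8) = 2619.3 × ln(6.119) = 2619.3 × 1.8114 ≈ 4744 m/s.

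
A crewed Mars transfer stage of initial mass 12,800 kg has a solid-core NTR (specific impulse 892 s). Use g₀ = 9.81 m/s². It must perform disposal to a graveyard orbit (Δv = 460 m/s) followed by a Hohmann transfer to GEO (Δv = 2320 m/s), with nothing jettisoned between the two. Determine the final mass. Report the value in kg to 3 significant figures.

v_e = Isp · g₀ = 892 × 9.81 = 8750.5 m/s.
After the first burn: m = 12800 × exp(−460/8750.5) = 12800 × 0.94879 = 12,144.5 kg.
After the second burn: m = 12,144.5 × exp(−2320/8750.5) = 12,144.5 × 0.76711 = 9,316.17 kg.

final mass ≈ 9320 kg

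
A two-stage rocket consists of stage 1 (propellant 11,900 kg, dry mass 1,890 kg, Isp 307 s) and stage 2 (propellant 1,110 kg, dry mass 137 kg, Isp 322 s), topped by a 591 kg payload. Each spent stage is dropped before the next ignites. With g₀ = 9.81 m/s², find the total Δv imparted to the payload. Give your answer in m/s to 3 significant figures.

Δv ≈ 7240 m/s

Ignition mass of stage 1 = 11,900+1,890 + 1,110+137 + 591 = 15,628 kg.
Stage 1: m₀ = 15,628 kg, m_f = 15,628 − 11,900 = 3,728 kg; Δv = 307×9.81×ln(4.192) = 3011.7×1.4332 ≈ 4316 m/s.
Stage 2: m₀ = 1,838 kg, m_f = 1,838 − 1,110 = 728 kg; Δv = 322×9.81×ln(2.525) = 3158.8×0.9261 ≈ 2925 m/s.
Total Δv = 4316 + 2925 = 7241 m/s.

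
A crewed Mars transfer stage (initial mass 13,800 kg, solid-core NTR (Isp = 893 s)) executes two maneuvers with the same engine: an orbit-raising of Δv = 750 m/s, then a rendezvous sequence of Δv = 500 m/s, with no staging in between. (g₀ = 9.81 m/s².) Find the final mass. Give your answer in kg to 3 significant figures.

v_e = Isp · g₀ = 893 × 9.81 = 8760.3 m/s.
After the first burn: m = 13800 × exp(−750/8760.3) = 13800 × 0.91795 = 12,667.7 kg.
After the second burn: m = 12,667.7 × exp(−500/8760.3) = 12,667.7 × 0.94452 = 11,964.9 kg.

final mass ≈ 12000 kg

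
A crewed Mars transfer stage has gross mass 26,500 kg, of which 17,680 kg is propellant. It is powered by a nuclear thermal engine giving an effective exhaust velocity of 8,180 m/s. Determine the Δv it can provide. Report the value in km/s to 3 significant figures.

Δv ≈ 9.00 km/s

m_f = m₀ − m_prop = 26,500 − 17,680 = 8,820 kg.
From the ideal rocket equation, Δv = v_e · ln(m₀/m_f) = 8180.0 × ln(3.005) = 8180.0 × 1.1001 ≈ 8999.0 m/s.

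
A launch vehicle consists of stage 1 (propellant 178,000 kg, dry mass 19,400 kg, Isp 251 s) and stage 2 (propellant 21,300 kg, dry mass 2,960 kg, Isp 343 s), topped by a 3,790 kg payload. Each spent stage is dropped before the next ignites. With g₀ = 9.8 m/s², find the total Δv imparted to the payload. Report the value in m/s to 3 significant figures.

Δv ≈ 8620 m/s

Ignition mass of stage 1 = 178,000+19,400 + 21,300+2,960 + 3,790 = 225,450 kg.
Stage 1: m₀ = 225,450 kg, m_f = 225,450 − 178,000 = 47,450 kg; Δv = 251×9.8×ln(4.751) = 2459.8×1.5584 ≈ 3833 m/s.
Stage 2: m₀ = 28,050 kg, m_f = 28,050 − 21,300 = 6,750 kg; Δv = 343×9.8×ln(4.156) = 3361.4×1.4244 ≈ 4788 m/s.
Total Δv = 3833 + 4788 = 8621 m/s.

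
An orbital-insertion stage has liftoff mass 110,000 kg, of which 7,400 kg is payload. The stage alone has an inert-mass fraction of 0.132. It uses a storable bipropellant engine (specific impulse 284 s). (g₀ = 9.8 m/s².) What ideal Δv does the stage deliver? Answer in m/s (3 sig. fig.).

Δv ≈ 4620 m/s

Stage wet mass = m₀ − payload = 110,000 − 7,400 = 102,600 kg.
Stage dry mass = ε × stage wet mass = 0.132 × 102,600 = 13,543.2 kg.
Burnout mass m_f = stage dry + payload = 13,543.2 + 7,400 = 20,943.2 kg.
v_e = Isp · g₀ = 284 × 9.8 = 2783.2 m/s.
Δv = v_e · ln(110,000/20,943.2) = 2783.2 × ln(5.252) = 2783.2 × 1.6587 ≈ 4616 m/s.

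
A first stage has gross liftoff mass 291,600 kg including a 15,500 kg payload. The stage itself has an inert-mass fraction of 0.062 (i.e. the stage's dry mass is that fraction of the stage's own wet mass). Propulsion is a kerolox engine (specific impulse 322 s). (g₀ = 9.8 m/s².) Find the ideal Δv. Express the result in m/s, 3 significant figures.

Stage wet mass = m₀ − payload = 291,600 − 15,500 = 276,100 kg.
Stage dry mass = ε × stage wet mass = 0.062 × 276,100 = 17,118.2 kg.
Burnout mass m_f = stage dry + payload = 17,118.2 + 15,500 = 32,618.2 kg.
v_e = Isp · g₀ = 322 × 9.8 = 3155.6 m/s.
From the ideal rocket equation, Δv = v_e · ln(291,600/32,618.2) = 3155.6 × ln(8.94) = 3155.6 × 2.1905 ≈ 6912 m/s.

Δv ≈ 6910 m/s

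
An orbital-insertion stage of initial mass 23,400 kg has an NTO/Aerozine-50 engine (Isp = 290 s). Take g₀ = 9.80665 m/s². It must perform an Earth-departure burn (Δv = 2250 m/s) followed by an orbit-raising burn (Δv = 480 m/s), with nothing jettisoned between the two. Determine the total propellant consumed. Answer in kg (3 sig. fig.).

total propellant consumed ≈ 14400 kg

v_e = Isp · g₀ = 290 × 9.80665 = 2843.9 m/s.
After the first burn: m = 23400 × exp(−2250/2843.9) = 23400 × 0.45332 = 10,607.7 kg.
After the second burn: m = 10,607.7 × exp(−480/2843.9) = 10,607.7 × 0.84469 = 8,960.22 kg.
Total propellant = m₀ − m_final = 23400 − 8,960.22 = 14,439.78 kg.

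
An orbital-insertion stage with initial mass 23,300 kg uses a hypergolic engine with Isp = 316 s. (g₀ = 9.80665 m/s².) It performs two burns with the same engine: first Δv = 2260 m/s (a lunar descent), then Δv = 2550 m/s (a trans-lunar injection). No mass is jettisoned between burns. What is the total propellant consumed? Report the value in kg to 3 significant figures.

v_e = Isp · g₀ = 316 × 9.80665 = 3098.9 m/s.
After the first burn: m = 23300 × exp(−2260/3098.9) = 23300 × 0.48225 = 11,236.4 kg.
After the second burn: m = 11,236.4 × exp(−2550/3098.9) = 11,236.4 × 0.43917 = 4,934.69 kg.
Total propellant = m₀ − m_final = 23300 − 4,934.69 = 18,365.31 kg.

total propellant consumed ≈ 18400 kg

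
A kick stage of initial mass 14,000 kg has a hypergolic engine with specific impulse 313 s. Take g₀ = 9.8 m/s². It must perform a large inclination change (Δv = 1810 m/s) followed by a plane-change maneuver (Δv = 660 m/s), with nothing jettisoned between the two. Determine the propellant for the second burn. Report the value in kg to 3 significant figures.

propellant for the second burn ≈ 1500 kg

v_e = Isp · g₀ = 313 × 9.8 = 3067.4 m/s.
After the first burn: m = 14000 × exp(−1810/3067.4) = 14000 × 0.55428 = 7,759.92 kg.
After the second burn: m = 7,759.92 × exp(−660/3067.4) = 7,759.92 × 0.80641 = 6,257.68 kg.
Second-burn propellant = 7,759.92 − 6,257.68 = 1,502.24 kg.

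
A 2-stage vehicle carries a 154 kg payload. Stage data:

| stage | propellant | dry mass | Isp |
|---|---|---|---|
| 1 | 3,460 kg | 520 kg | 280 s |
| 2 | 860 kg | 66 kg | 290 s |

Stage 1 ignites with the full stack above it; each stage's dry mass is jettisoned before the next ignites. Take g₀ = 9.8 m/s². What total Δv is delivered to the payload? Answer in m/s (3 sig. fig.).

Δv ≈ 7680 m/s

Ignition mass of stage 1 = 3,460+520 + 860+66 + 154 = 5,060 kg.
Stage 1: m₀ = 5,060 kg, m_f = 5,060 − 3,460 = 1,600 kg; Δv = 280×9.8×ln(3.163) = 2744.0×1.1514 ≈ 3159 m/s.
Stage 2: m₀ = 1,080 kg, m_f = 1,080 − 860 = 220 kg; Δv = 290×9.8×ln(4.909) = 2842.0×1.5911 ≈ 4522 m/s.
Total Δv = 3159 + 4522 = 7681 m/s.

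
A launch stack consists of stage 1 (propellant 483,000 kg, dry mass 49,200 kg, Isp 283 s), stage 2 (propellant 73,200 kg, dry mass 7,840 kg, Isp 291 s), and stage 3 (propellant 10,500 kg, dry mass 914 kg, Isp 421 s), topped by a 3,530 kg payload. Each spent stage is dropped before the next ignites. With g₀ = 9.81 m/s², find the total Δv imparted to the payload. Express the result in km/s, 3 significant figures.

Δv ≈ 13.2 km/s

Ignition mass of stage 1 = 483,000+49,200 + 73,200+7,840 + 10,500+914 + 3,530 = 628,184 kg.
Stage 1: m₀ = 628,184 kg, m_f = 628,184 − 483,000 = 145,184 kg; Δv = 283×9.81×ln(4.327) = 2776.2×1.4648 ≈ 4067 m/s.
Stage 2: m₀ = 95,984 kg, m_f = 95,984 − 73,200 = 22,784 kg; Δv = 291×9.81×ln(4.213) = 2854.7×1.4381 ≈ 4105 m/s.
Stage 3: m₀ = 14,944 kg, m_f = 14,944 − 10,500 = 4,444 kg; Δv = 421×9.81×ln(3.363) = 4130.0×1.2128 ≈ 5009 m/s.
Total Δv = 4067 + 4105 + 5009 = 13181 m/s.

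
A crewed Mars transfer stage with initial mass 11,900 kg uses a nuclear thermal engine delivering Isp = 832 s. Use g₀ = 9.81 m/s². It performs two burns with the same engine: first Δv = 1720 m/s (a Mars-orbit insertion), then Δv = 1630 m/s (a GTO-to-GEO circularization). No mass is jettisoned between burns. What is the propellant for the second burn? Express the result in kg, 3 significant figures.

propellant for the second burn ≈ 1740 kg

v_e = Isp · g₀ = 832 × 9.81 = 8161.9 m/s.
After the first burn: m = 11900 × exp(−1720/8161.9) = 11900 × 0.80999 = 9,638.88 kg.
After the second burn: m = 9,638.88 × exp(−1630/8161.9) = 9,638.88 × 0.81897 = 7,893.95 kg.
Second-burn propellant = 9,638.88 − 7,893.95 = 1,744.93 kg.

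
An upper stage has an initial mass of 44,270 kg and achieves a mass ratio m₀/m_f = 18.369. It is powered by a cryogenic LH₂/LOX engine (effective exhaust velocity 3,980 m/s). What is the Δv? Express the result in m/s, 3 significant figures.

Δv ≈ 11600 m/s

Using Δv = v_e ln(m₀/m_f): Δv = v_e · ln(18.369) = 3980.0 × 2.9107 ≈ 11584.4 m/s.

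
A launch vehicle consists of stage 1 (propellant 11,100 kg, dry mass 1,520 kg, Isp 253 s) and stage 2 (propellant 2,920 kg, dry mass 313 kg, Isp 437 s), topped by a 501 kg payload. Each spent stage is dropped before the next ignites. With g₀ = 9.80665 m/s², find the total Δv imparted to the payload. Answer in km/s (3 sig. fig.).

Δv ≈ 9.35 km/s

Ignition mass of stage 1 = 11,100+1,520 + 2,920+313 + 501 = 16,354 kg.
Stage 1: m₀ = 16,354 kg, m_f = 16,354 − 11,100 = 5,254 kg; Δv = 253×9.80665×ln(3.113) = 2481.1×1.1355 ≈ 2817 m/s.
Stage 2: m₀ = 3,734 kg, m_f = 3,734 − 2,920 = 814 kg; Δv = 437×9.80665×ln(4.587) = 4285.5×1.5233 ≈ 6528 m/s.
Total Δv = 2817 + 6528 = 9345 m/s.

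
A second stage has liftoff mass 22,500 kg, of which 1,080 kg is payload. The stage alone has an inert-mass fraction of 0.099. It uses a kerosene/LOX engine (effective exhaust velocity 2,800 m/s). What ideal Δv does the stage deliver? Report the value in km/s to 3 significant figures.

Stage wet mass = m₀ − payload = 22,500 − 1,080 = 21,420 kg.
Stage dry mass = ε × stage wet mass = 0.099 × 21,420 = 2,120.58 kg.
Burnout mass m_f = stage dry + payload = 2,120.58 + 1,080 = 3,200.58 kg.
Rocket equation: Δv = v_e · ln(22,500/3,200.58) = 2800.0 × ln(7.03) = 2800.0 × 1.9502 ≈ 5461 m/s.

Δv ≈ 5.46 km/s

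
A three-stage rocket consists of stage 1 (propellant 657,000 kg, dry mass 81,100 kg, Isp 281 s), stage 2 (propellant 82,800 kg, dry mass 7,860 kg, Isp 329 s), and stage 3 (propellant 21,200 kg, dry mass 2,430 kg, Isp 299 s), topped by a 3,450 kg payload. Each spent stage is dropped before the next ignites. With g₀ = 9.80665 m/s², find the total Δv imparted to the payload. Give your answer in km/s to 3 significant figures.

Δv ≈ 12.4 km/s

Ignition mass of stage 1 = 657,000+81,100 + 82,800+7,860 + 21,200+2,430 + 3,450 = 855,840 kg.
Stage 1: m₀ = 855,840 kg, m_f = 855,840 − 657,000 = 198,840 kg; Δv = 281×9.80665×ln(4.304) = 2755.7×1.4596 ≈ 4022 m/s.
Stage 2: m₀ = 117,740 kg, m_f = 117,740 − 82,800 = 34,940 kg; Δv = 329×9.80665×ln(3.37) = 3226.4×1.2148 ≈ 3920 m/s.
Stage 3: m₀ = 27,080 kg, m_f = 27,080 − 21,200 = 5,880 kg; Δv = 299×9.80665×ln(4.605) = 2932.2×1.5272 ≈ 4478 m/s.
Total Δv = 4022 + 3920 + 4478 = 12420 m/s.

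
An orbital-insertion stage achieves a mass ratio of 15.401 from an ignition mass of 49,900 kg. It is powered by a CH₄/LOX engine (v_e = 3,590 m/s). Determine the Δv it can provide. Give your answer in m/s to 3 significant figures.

Δv = v_e · ln(15.401) = 3590.0 × 2.7344 ≈ 9816.6 m/s.

Δv ≈ 9820 m/s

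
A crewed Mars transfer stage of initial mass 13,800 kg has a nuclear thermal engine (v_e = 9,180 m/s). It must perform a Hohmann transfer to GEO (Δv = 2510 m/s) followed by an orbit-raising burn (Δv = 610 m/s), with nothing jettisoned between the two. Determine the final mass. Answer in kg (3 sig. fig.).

After the first burn: m = 13800 × exp(−2510/9180.0) = 13800 × 0.76077 = 10,498.6 kg.
After the second burn: m = 10,498.6 × exp(−610/9180.0) = 10,498.6 × 0.93571 = 9,823.65 kg.

final mass ≈ 9820 kg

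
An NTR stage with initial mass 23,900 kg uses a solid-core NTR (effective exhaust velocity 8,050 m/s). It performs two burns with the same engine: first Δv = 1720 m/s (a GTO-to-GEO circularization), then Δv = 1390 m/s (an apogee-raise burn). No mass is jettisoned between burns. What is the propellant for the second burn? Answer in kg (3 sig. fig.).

propellant for the second burn ≈ 3060 kg

After the first burn: m = 23900 × exp(−1720/8050.0) = 23900 × 0.80762 = 19,302.1 kg.
After the second burn: m = 19,302.1 × exp(−1390/8050.0) = 19,302.1 × 0.84141 = 16,241 kg.
Second-burn propellant = 19,302.1 − 16,241 = 3,061.1 kg.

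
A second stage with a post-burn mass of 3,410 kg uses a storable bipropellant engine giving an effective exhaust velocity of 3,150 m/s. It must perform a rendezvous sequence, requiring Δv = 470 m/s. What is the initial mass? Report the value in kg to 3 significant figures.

initial mass ≈ 3960 kg

By the Tsiolkovsky rocket equation, m₀/m_f = exp(Δv / v_e) = exp(470 / 3150.0) = exp(0.1492) = 1.1609.
m₀ = m_f × 1.1609 = 3,410 × 1.1609 = 3,958.67 kg.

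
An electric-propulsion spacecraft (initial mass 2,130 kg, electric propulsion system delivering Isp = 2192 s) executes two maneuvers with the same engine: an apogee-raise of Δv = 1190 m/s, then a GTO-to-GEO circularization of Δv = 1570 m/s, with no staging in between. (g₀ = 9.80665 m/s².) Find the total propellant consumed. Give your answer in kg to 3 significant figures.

v_e = Isp · g₀ = 2192 × 9.80665 = 21496.2 m/s.
After the first burn: m = 2130 × exp(−1190/21496.2) = 2130 × 0.94615 = 2,015.3 kg.
After the second burn: m = 2,015.3 × exp(−1570/21496.2) = 2,015.3 × 0.92957 = 1,873.36 kg.
Total propellant = m₀ − m_final = 2130 − 1,873.36 = 256.64 kg.

total propellant consumed ≈ 257 kg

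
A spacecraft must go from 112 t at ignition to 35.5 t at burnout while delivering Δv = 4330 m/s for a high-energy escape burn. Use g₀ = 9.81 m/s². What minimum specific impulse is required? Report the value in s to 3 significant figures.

Isp ≈ 384 s

ln(m₀/m_f) = ln(112000/35500) = ln(3.155) = 1.1490.
From the ideal rocket equation, v_e = Δv / ln(m₀/m_f) = 4330 / 1.1490 = 3768.6 m/s.
Isp = v_e / g₀ = 3768.6 / 9.81 = 384.2 s.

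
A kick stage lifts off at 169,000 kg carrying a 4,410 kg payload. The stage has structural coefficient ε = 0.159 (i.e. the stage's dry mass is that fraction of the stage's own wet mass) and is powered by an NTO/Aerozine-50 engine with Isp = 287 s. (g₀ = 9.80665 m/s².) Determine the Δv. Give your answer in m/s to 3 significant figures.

Δv ≈ 4810 m/s

Stage wet mass = m₀ − payload = 169,000 − 4,410 = 164,590 kg.
Stage dry mass = ε × stage wet mass = 0.159 × 164,590 = 26,169.8 kg.
Burnout mass m_f = stage dry + payload = 26,169.8 + 4,410 = 30,579.8 kg.
v_e = Isp · g₀ = 287 × 9.80665 = 2814.5 m/s.
By the Tsiolkovsky rocket equation, Δv = v_e · ln(169,000/30,579.8) = 2814.5 × ln(5.527) = 2814.5 × 1.7096 ≈ 4812 m/s.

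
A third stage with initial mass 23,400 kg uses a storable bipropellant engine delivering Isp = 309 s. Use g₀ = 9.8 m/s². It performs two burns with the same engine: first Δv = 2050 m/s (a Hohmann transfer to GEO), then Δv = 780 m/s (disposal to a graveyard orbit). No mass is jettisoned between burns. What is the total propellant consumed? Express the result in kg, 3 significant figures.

total propellant consumed ≈ 14200 kg

v_e = Isp · g₀ = 309 × 9.8 = 3028.2 m/s.
After the first burn: m = 23400 × exp(−2050/3028.2) = 23400 × 0.50815 = 11,890.7 kg.
After the second burn: m = 11,890.7 × exp(−780/3028.2) = 11,890.7 × 0.77292 = 9,190.56 kg.
Total propellant = m₀ − m_final = 23400 − 9,190.56 = 14,209.44 kg.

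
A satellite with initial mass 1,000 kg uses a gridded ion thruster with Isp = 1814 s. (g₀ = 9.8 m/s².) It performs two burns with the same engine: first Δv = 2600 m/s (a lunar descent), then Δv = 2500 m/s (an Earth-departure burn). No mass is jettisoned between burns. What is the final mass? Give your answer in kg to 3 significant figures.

final mass ≈ 751 kg

v_e = Isp · g₀ = 1814 × 9.8 = 17777.2 m/s.
After the first burn: m = 1000 × exp(−2600/17777.2) = 1000 × 0.86394 = 863.94 kg.
After the second burn: m = 863.94 × exp(−2500/17777.2) = 863.94 × 0.86881 = 750.6 kg.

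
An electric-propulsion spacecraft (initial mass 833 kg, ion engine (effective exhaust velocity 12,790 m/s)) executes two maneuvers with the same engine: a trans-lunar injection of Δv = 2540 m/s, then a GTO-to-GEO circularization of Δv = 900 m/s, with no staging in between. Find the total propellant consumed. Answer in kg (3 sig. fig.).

total propellant consumed ≈ 196 kg

After the first burn: m = 833 × exp(−2540/12790.0) = 833 × 0.81988 = 682.96 kg.
After the second burn: m = 682.96 × exp(−900/12790.0) = 682.96 × 0.93205 = 636.553 kg.
Total propellant = m₀ − m_final = 833 − 636.553 = 196.447 kg.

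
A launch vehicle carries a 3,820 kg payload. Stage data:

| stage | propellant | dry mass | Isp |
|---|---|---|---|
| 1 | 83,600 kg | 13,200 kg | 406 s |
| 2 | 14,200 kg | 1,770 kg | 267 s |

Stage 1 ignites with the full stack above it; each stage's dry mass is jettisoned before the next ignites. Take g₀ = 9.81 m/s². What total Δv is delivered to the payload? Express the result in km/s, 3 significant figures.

Ignition mass of stage 1 = 83,600+13,200 + 14,200+1,770 + 3,820 = 116,590 kg.
Stage 1: m₀ = 116,590 kg, m_f = 116,590 − 83,600 = 32,990 kg; Δv = 406×9.81×ln(3.534) = 3982.9×1.2625 ≈ 5028 m/s.
Stage 2: m₀ = 19,790 kg, m_f = 19,790 − 14,200 = 5,590 kg; Δv = 267×9.81×ln(3.54) = 2619.3×1.2642 ≈ 3311 m/s.
Total Δv = 5028 + 3311 = 8339 m/s.

Δv ≈ 8.34 km/s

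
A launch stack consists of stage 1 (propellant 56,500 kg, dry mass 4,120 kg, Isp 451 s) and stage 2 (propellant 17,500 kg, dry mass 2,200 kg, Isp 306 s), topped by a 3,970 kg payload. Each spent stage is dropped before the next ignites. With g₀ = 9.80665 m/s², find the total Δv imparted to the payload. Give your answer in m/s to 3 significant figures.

Δv ≈ 8940 m/s

Ignition mass of stage 1 = 56,500+4,120 + 17,500+2,200 + 3,970 = 84,290 kg.
Stage 1: m₀ = 84,290 kg, m_f = 84,290 − 56,500 = 27,790 kg; Δv = 451×9.80665×ln(3.033) = 4422.8×1.1096 ≈ 4907 m/s.
Stage 2: m₀ = 23,670 kg, m_f = 23,670 − 17,500 = 6,170 kg; Δv = 306×9.80665×ln(3.836) = 3000.8×1.3445 ≈ 4035 m/s.
Total Δv = 4907 + 4035 = 8942 m/s.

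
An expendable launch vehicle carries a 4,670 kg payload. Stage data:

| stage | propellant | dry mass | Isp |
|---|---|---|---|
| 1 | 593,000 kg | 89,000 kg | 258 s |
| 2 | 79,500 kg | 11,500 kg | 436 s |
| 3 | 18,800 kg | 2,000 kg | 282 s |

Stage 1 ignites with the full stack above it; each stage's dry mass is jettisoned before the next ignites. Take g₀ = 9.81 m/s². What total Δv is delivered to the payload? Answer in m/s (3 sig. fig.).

Δv ≈ 12100 m/s

Ignition mass of stage 1 = 593,000+89,000 + 79,500+11,500 + 18,800+2,000 + 4,670 = 798,470 kg.
Stage 1: m₀ = 798,470 kg, m_f = 798,470 − 593,000 = 205,470 kg; Δv = 258×9.81×ln(3.886) = 2531.0×1.3574 ≈ 3436 m/s.
Stage 2: m₀ = 116,470 kg, m_f = 116,470 − 79,500 = 36,970 kg; Δv = 436×9.81×ln(3.15) = 4277.2×1.1475 ≈ 4908 m/s.
Stage 3: m₀ = 25,470 kg, m_f = 25,470 − 18,800 = 6,670 kg; Δv = 282×9.81×ln(3.819) = 2766.4×1.3399 ≈ 3707 m/s.
Total Δv = 3436 + 4908 + 3707 = 12051 m/s.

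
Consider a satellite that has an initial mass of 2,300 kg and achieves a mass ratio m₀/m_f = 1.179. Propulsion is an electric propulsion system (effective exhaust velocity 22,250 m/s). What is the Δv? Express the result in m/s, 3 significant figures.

Δv = v_e · ln(1.179) = 22250.0 × 0.1647 ≈ 3663.8 m/s.

Δv ≈ 3660 m/s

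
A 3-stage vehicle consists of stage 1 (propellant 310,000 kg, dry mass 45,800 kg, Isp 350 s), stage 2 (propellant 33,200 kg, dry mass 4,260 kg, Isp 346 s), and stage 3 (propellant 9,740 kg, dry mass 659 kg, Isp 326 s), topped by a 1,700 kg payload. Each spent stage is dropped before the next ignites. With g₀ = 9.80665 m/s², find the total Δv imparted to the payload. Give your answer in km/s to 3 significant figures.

Ignition mass of stage 1 = 310,000+45,800 + 33,200+4,260 + 9,740+659 + 1,700 = 405,359 kg.
Stage 1: m₀ = 405,359 kg, m_f = 405,359 − 310,000 = 95,359 kg; Δv = 350×9.80665×ln(4.251) = 3432.3×1.4471 ≈ 4967 m/s.
Stage 2: m₀ = 49,559 kg, m_f = 49,559 − 33,200 = 16,359 kg; Δv = 346×9.80665×ln(3.029) = 3393.1×1.1084 ≈ 3761 m/s.
Stage 3: m₀ = 12,099 kg, m_f = 12,099 − 9,740 = 2,359 kg; Δv = 326×9.80665×ln(5.129) = 3197.0×1.6349 ≈ 5227 m/s.
Total Δv = 4967 + 3761 + 5227 = 13955 m/s.

Δv ≈ 14.0 km/s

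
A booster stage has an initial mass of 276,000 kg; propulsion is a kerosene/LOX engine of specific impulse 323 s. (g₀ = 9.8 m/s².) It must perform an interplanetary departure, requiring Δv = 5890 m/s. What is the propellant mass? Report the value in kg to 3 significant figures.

v_e = Isp · g₀ = 323 × 9.8 = 3165.4 m/s.
m₀/m_f = exp(Δv / v_e) = exp(5890 / 3165.4) = exp(1.8607) = 6.4285.
m_f = 276,000 / 6.4285 = 42,933.8 kg, so propellant = m₀ − m_f = 276,000 − 42,933.8 = 233,066.2 kg.

propellant mass ≈ 233000 kg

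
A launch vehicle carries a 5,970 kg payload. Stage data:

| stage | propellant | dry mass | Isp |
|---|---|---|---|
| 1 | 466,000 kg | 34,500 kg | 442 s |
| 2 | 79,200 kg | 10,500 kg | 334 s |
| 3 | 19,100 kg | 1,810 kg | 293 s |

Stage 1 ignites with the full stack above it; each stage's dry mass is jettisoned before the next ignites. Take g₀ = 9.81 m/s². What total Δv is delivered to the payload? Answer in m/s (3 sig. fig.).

Δv ≈ 13400 m/s

Ignition mass of stage 1 = 466,000+34,500 + 79,200+10,500 + 19,100+1,810 + 5,970 = 617,080 kg.
Stage 1: m₀ = 617,080 kg, m_f = 617,080 − 466,000 = 151,080 kg; Δv = 442×9.81×ln(4.084) = 4336.0×1.4072 ≈ 6102 m/s.
Stage 2: m₀ = 116,580 kg, m_f = 116,580 − 79,200 = 37,380 kg; Δv = 334×9.81×ln(3.119) = 3276.5×1.1374 ≈ 3727 m/s.
Stage 3: m₀ = 26,880 kg, m_f = 26,880 − 19,100 = 7,780 kg; Δv = 293×9.81×ln(3.455) = 2874.3×1.2398 ≈ 3564 m/s.
Total Δv = 6102 + 3727 + 3564 = 13393 m/s.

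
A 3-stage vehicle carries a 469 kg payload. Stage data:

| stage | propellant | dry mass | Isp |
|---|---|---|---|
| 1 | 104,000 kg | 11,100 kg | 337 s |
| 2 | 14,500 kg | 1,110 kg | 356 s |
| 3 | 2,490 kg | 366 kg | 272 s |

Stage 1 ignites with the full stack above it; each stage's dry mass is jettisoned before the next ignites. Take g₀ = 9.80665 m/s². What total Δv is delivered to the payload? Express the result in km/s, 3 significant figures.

Ignition mass of stage 1 = 104,000+11,100 + 14,500+1,110 + 2,490+366 + 469 = 134,035 kg.
Stage 1: m₀ = 134,035 kg, m_f = 134,035 − 104,000 = 30,035 kg; Δv = 337×9.80665×ln(4.463) = 3304.8×1.4957 ≈ 4943 m/s.
Stage 2: m₀ = 18,935 kg, m_f = 18,935 − 14,500 = 4,435 kg; Δv = 356×9.80665×ln(4.269) = 3491.2×1.4515 ≈ 5067 m/s.
Stage 3: m₀ = 3,325 kg, m_f = 3,325 − 2,490 = 835 kg; Δv = 272×9.80665×ln(3.982) = 2667.4×1.3818 ≈ 3686 m/s.
Total Δv = 4943 + 5067 + 3686 = 13696 m/s.

Δv ≈ 13.7 km/s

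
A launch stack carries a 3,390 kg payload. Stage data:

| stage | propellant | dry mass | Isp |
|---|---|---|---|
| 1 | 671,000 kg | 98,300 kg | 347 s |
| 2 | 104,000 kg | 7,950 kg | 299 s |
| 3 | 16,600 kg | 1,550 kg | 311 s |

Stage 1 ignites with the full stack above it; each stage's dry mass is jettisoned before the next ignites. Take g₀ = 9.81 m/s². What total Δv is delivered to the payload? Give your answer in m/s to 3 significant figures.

Δv ≈ 13600 m/s

Ignition mass of stage 1 = 671,000+98,300 + 104,000+7,950 + 16,600+1,550 + 3,390 = 902,790 kg.
Stage 1: m₀ = 902,790 kg, m_f = 902,790 − 671,000 = 231,790 kg; Δv = 347×9.81×ln(3.895) = 3404.1×1.3597 ≈ 4628 m/s.
Stage 2: m₀ = 133,490 kg, m_f = 133,490 − 104,000 = 29,490 kg; Δv = 299×9.81×ln(4.527) = 2933.2×1.5100 ≈ 4429 m/s.
Stage 3: m₀ = 21,540 kg, m_f = 21,540 − 16,600 = 4,940 kg; Δv = 311×9.81×ln(4.36) = 3050.9×1.4725 ≈ 4493 m/s.
Total Δv = 4628 + 4429 + 4493 = 13550 m/s.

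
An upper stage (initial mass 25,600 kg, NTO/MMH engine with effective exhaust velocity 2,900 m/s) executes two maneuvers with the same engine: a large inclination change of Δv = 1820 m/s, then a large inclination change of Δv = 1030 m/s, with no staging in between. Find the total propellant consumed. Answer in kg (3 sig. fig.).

total propellant consumed ≈ 16000 kg

After the first burn: m = 25600 × exp(−1820/2900.0) = 25600 × 0.53388 = 13,667.3 kg.
After the second burn: m = 13,667.3 × exp(−1030/2900.0) = 13,667.3 × 0.70105 = 9,581.46 kg.
Total propellant = m₀ − m_final = 25600 − 9,581.46 = 16,018.54 kg.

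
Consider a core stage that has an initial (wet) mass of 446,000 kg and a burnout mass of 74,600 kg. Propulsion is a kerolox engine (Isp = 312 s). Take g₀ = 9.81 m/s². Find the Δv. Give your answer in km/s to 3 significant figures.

Δv ≈ 5.47 km/s

v_e = Isp · g₀ = 312 × 9.81 = 3060.7 m/s.
From the ideal rocket equation, Δv = v_e · ln(m₀/m_f) = 3060.7 × ln(5.979) = 3060.7 × 1.7882 ≈ 5473.1 m/s.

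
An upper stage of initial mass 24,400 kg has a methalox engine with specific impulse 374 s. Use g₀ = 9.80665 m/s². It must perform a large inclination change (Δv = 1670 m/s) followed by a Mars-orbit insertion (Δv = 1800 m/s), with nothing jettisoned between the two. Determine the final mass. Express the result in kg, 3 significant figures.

final mass ≈ 9470 kg

v_e = Isp · g₀ = 374 × 9.80665 = 3667.7 m/s.
After the first burn: m = 24400 × exp(−1670/3667.7) = 24400 × 0.63424 = 15,475.5 kg.
After the second burn: m = 15,475.5 × exp(−1800/3667.7) = 15,475.5 × 0.61215 = 9,473.33 kg.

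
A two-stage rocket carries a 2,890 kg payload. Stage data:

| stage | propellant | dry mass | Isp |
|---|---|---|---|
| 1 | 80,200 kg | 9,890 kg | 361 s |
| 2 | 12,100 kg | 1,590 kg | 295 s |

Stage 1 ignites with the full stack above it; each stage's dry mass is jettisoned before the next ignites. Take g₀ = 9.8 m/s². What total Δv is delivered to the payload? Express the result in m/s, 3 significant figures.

Δv ≈ 8710 m/s

Ignition mass of stage 1 = 80,200+9,890 + 12,100+1,590 + 2,890 = 106,670 kg.
Stage 1: m₀ = 106,670 kg, m_f = 106,670 − 80,200 = 26,470 kg; Δv = 361×9.8×ln(4.03) = 3537.8×1.3937 ≈ 4931 m/s.
Stage 2: m₀ = 16,580 kg, m_f = 16,580 − 12,100 = 4,480 kg; Δv = 295×9.8×ln(3.701) = 2891.0×1.3086 ≈ 3783 m/s.
Total Δv = 4931 + 3783 = 8714 m/s.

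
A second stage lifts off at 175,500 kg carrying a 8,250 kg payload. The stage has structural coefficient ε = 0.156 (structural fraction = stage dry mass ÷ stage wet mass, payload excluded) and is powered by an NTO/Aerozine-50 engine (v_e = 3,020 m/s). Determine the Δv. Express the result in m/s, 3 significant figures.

Stage wet mass = m₀ − payload = 175,500 − 8,250 = 167,250 kg.
Stage dry mass = ε × stage wet mass = 0.156 × 167,250 = 26,091 kg.
Burnout mass m_f = stage dry + payload = 26,091 + 8,250 = 34,341 kg.
By the Tsiolkovsky rocket equation, Δv = v_e · ln(175,500/34,341) = 3020.0 × ln(5.111) = 3020.0 × 1.6313 ≈ 4927 m/s.

Δv ≈ 4930 m/s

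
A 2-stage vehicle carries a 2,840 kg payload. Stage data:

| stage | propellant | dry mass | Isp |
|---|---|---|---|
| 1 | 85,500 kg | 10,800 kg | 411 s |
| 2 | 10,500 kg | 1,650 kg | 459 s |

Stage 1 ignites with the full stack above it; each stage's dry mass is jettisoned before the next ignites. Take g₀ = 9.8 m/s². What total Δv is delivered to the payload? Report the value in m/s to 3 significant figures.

Ignition mass of stage 1 = 85,500+10,800 + 10,500+1,650 + 2,840 = 111,290 kg.
Stage 1: m₀ = 111,290 kg, m_f = 111,290 − 85,500 = 25,790 kg; Δv = 411×9.8×ln(4.315) = 4027.8×1.4622 ≈ 5889 m/s.
Stage 2: m₀ = 14,990 kg, m_f = 14,990 − 10,500 = 4,490 kg; Δv = 459×9.8×ln(3.339) = 4498.2×1.2055 ≈ 5423 m/s.
Total Δv = 5889 + 5423 = 11312 m/s.

Δv ≈ 11300 m/s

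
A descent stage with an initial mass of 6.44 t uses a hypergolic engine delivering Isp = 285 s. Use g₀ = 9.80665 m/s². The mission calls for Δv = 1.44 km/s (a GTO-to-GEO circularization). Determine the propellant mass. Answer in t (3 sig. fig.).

propellant mass ≈ 2.59 t

v_e = Isp · g₀ = 285 × 9.80665 = 2794.9 m/s.
Rocket equation: m₀/m_f = exp(Δv / v_e) = exp(1440 / 2794.9) = exp(0.5152) = 1.6740.
m_f = 6.44 / 1.6740 = 3.84707 t, so propellant = m₀ − m_f = 6.44 − 3.84707 = 2.59293 t.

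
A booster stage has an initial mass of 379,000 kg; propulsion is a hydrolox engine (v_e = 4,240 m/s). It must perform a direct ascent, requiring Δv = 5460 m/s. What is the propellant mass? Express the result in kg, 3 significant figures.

propellant mass ≈ 274000 kg

m₀/m_f = exp(Δv / v_e) = exp(5460 / 4240.0) = exp(1.2877) = 3.6246.
m_f = 379,000 / 3.6246 = 104,563 kg, so propellant = m₀ − m_f = 379,000 − 104,563 = 274,437 kg.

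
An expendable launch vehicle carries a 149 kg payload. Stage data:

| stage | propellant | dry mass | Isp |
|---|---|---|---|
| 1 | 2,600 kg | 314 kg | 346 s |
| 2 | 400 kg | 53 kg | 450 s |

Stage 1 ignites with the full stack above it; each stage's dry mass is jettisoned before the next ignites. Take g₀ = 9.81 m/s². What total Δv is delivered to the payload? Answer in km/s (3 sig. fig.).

Δv ≈ 9.39 km/s

Ignition mass of stage 1 = 2,600+314 + 400+53 + 149 = 3,516 kg.
Stage 1: m₀ = 3,516 kg, m_f = 3,516 − 2,600 = 916 kg; Δv = 346×9.81×ln(3.838) = 3394.3×1.3451 ≈ 4565 m/s.
Stage 2: m₀ = 602 kg, m_f = 602 − 400 = 202 kg; Δv = 450×9.81×ln(2.98) = 4414.5×1.0920 ≈ 4821 m/s.
Total Δv = 4565 + 4821 = 9386 m/s.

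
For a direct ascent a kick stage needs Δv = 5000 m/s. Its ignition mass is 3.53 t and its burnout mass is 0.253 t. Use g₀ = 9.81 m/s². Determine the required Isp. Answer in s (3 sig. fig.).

Isp ≈ 193 s

ln(m₀/m_f) = ln(3530/253) = ln(13.95) = 2.6357.
v_e = Δv / ln(m₀/m_f) = 5000 / 2.6357 = 1897.1 m/s.
Isp = v_e / g₀ = 1897.1 / 9.81 = 193.4 s.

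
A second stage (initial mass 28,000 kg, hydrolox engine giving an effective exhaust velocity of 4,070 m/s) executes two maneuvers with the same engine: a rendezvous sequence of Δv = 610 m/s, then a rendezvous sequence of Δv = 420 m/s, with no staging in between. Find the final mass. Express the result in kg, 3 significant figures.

final mass ≈ 21700 kg

After the first burn: m = 28000 × exp(−610/4070.0) = 28000 × 0.86081 = 24,102.7 kg.
After the second burn: m = 24,102.7 × exp(−420/4070.0) = 24,102.7 × 0.90195 = 21,739.4 kg.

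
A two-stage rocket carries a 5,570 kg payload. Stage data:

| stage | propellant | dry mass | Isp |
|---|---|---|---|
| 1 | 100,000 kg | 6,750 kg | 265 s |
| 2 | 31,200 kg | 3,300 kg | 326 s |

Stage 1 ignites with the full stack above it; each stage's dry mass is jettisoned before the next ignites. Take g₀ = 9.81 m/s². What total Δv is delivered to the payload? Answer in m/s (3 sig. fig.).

Ignition mass of stage 1 = 100,000+6,750 + 31,200+3,300 + 5,570 = 146,820 kg.
Stage 1: m₀ = 146,820 kg, m_f = 146,820 − 100,000 = 46,820 kg; Δv = 265×9.81×ln(3.136) = 2599.7×1.1429 ≈ 2971 m/s.
Stage 2: m₀ = 40,070 kg, m_f = 40,070 − 31,200 = 8,870 kg; Δv = 326×9.81×ln(4.517) = 3198.1×1.5080 ≈ 4823 m/s.
Total Δv = 2971 + 4823 = 7794 m/s.

Δv ≈ 7790 m/s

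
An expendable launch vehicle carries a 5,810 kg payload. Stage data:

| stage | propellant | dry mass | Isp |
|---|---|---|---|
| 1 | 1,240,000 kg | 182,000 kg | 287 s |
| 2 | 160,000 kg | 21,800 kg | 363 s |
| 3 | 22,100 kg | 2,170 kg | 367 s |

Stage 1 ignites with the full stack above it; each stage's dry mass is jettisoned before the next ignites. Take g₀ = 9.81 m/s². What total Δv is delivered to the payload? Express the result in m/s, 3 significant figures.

Δv ≈ 13800 m/s

Ignition mass of stage 1 = 1,240,000+182,000 + 160,000+21,800 + 22,100+2,170 + 5,810 = 1,633,880 kg.
Stage 1: m₀ = 1,633,880 kg, m_f = 1,633,880 − 1,240,000 = 393,880 kg; Δv = 287×9.81×ln(4.148) = 2815.5×1.4227 ≈ 4005 m/s.
Stage 2: m₀ = 211,880 kg, m_f = 211,880 − 160,000 = 51,880 kg; Δv = 363×9.81×ln(4.084) = 3561.0×1.4071 ≈ 5011 m/s.
Stage 3: m₀ = 30,080 kg, m_f = 30,080 − 22,100 = 7,980 kg; Δv = 367×9.81×ln(3.769) = 3600.3×1.3269 ≈ 4777 m/s.
Total Δv = 4005 + 5011 + 4777 = 13793 m/s.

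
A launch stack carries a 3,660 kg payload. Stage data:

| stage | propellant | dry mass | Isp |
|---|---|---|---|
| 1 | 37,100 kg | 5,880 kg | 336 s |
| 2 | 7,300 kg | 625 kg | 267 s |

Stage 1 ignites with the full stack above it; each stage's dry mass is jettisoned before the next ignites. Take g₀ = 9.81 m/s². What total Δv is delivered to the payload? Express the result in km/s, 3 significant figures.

Δv ≈ 6.36 km/s

Ignition mass of stage 1 = 37,100+5,880 + 7,300+625 + 3,660 = 54,565 kg.
Stage 1: m₀ = 54,565 kg, m_f = 54,565 − 37,100 = 17,465 kg; Δv = 336×9.81×ln(3.124) = 3296.2×1.1392 ≈ 3755 m/s.
Stage 2: m₀ = 11,585 kg, m_f = 11,585 − 7,300 = 4,285 kg; Δv = 267×9.81×ln(2.704) = 2619.3×0.9946 ≈ 2605 m/s.
Total Δv = 3755 + 2605 = 6360 m/s.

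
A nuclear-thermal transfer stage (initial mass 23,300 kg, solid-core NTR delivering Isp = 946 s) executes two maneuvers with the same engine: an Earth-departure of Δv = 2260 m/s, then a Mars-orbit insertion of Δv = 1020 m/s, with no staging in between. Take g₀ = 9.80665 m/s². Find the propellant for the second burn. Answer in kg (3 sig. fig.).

propellant for the second burn ≈ 1900 kg

v_e = Isp · g₀ = 946 × 9.80665 = 9277.1 m/s.
After the first burn: m = 23300 × exp(−2260/9277.1) = 23300 × 0.78379 = 18,262.3 kg.
After the second burn: m = 18,262.3 × exp(−1020/9277.1) = 18,262.3 × 0.89588 = 16,360.8 kg.
Second-burn propellant = 18,262.3 − 16,360.8 = 1,901.5 kg.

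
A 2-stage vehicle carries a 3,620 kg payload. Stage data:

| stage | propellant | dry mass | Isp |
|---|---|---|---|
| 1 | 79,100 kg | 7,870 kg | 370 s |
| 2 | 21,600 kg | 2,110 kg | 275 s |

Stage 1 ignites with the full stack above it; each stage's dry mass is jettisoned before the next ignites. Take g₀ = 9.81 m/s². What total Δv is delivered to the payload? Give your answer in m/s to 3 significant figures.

Ignition mass of stage 1 = 79,100+7,870 + 21,600+2,110 + 3,620 = 114,300 kg.
Stage 1: m₀ = 114,300 kg, m_f = 114,300 − 79,100 = 35,200 kg; Δv = 370×9.81×ln(3.247) = 3629.7×1.1778 ≈ 4275 m/s.
Stage 2: m₀ = 27,330 kg, m_f = 27,330 − 21,600 = 5,730 kg; Δv = 275×9.81×ln(4.77) = 2697.8×1.5623 ≈ 4215 m/s.
Total Δv = 4275 + 4215 = 8490 m/s.

Δv ≈ 8490 m/s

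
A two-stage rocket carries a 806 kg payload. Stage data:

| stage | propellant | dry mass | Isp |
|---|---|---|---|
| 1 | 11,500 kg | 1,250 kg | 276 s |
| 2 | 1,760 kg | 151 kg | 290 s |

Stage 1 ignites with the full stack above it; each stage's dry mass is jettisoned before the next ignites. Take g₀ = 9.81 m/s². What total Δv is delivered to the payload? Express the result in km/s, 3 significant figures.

Ignition mass of stage 1 = 11,500+1,250 + 1,760+151 + 806 = 15,467 kg.
Stage 1: m₀ = 15,467 kg, m_f = 15,467 − 11,500 = 3,967 kg; Δv = 276×9.81×ln(3.899) = 2707.6×1.3607 ≈ 3684 m/s.
Stage 2: m₀ = 2,717 kg, m_f = 2,717 − 1,760 = 957 kg; Δv = 290×9.81×ln(2.839) = 2844.9×1.0435 ≈ 2969 m/s.
Total Δv = 3684 + 2969 = 6653 m/s.

Δv ≈ 6.65 km/s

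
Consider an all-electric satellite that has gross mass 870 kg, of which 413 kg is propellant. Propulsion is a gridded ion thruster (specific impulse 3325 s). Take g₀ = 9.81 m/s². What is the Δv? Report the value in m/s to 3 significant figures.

Δv ≈ 21000 m/s

v_e = Isp · g₀ = 3325 × 9.81 = 32618.2 m/s.
m_f = m₀ − m_prop = 870 − 413 = 457 kg.
Δv = v_e · ln(m₀/m_f) = 32618.2 × ln(1.904) = 32618.2 × 0.6438 ≈ 20999.9 m/s.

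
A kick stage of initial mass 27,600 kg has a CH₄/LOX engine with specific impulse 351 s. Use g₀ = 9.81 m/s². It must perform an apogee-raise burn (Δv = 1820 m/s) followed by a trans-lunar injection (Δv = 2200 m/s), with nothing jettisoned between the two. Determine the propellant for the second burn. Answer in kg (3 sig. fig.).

v_e = Isp · g₀ = 351 × 9.81 = 3443.3 m/s.
After the first burn: m = 27600 × exp(−1820/3443.3) = 27600 × 0.58945 = 16,268.8 kg.
After the second burn: m = 16,268.8 × exp(−2200/3443.3) = 16,268.8 × 0.52786 = 8,587.65 kg.
Second-burn propellant = 16,268.8 − 8,587.65 = 7,681.15 kg.

propellant for the second burn ≈ 7680 kg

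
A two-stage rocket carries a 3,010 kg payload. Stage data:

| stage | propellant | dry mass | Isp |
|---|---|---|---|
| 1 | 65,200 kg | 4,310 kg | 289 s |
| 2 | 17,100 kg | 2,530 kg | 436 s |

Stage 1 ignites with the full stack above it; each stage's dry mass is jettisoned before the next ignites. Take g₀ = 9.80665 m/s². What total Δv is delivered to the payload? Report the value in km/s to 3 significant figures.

Ignition mass of stage 1 = 65,200+4,310 + 17,100+2,530 + 3,010 = 92,150 kg.
Stage 1: m₀ = 92,150 kg, m_f = 92,150 − 65,200 = 26,950 kg; Δv = 289×9.80665×ln(3.419) = 2834.1×1.2294 ≈ 3484 m/s.
Stage 2: m₀ = 22,640 kg, m_f = 22,640 − 17,100 = 5,540 kg; Δv = 436×9.80665×ln(4.087) = 4275.7×1.4077 ≈ 6019 m/s.
Total Δv = 3484 + 6019 = 9503 m/s.

Δv ≈ 9.50 km/s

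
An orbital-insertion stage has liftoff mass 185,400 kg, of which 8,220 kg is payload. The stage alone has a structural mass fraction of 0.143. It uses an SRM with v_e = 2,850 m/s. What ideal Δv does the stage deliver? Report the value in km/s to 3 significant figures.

Stage wet mass = m₀ − payload = 185,400 − 8,220 = 177,180 kg.
Stage dry mass = ε × stage wet mass = 0.143 × 177,180 = 25,336.7 kg.
Burnout mass m_f = stage dry + payload = 25,336.7 + 8,220 = 33,556.7 kg.
Using Δv = v_e ln(m₀/m_f): Δv = v_e · ln(185,400/33,556.7) = 2850.0 × ln(5.525) = 2850.0 × 1.7093 ≈ 4871 m/s.

Δv ≈ 4.87 km/s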